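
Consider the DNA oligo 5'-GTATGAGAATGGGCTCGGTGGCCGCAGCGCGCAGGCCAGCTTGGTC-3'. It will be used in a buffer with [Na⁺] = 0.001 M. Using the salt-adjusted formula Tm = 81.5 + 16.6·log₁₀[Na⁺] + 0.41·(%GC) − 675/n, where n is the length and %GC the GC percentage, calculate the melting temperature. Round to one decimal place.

44.7°C

Length n = 46. Scanning the sequence gives C=12, A=7, G=19, T=8.
G+C = 31, so %GC = 31/46 × 100 = 67.391%
Salt term: 16.6 × (-3) = -49.8
GC term: 0.41 × 67.391 = 27.63; length term: −675/46 = −14.674
Tm = 81.5 + (-49.8) + 27.63 − 14.674 = 44.656 → 44.7°C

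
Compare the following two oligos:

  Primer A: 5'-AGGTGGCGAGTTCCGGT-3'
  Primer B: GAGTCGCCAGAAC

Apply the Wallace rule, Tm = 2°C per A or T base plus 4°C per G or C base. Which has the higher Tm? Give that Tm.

Primer A, 56°C

Primer A: A+T=6, G+C=11 → Tm = 2(6)+4(11) = 56°C
Primer B: A+T=5, G+C=8 → Tm = 2(5)+4(8) = 42°C
56°C vs 42°C → primer A is higher.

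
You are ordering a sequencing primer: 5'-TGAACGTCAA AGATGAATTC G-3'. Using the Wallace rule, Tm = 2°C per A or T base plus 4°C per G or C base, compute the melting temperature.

58°C

Base counts: T=5, A=8, C=3, G=5
AT pairs contribute 13, GC pairs contribute 8.
Tm = 2×13 + 4×8 = 58°C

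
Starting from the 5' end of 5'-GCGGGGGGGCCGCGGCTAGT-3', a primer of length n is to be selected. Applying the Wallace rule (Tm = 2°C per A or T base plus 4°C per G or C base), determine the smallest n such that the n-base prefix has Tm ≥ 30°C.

n = 8

First 7 bases: GCGGGGG → Tm = 28°C (< 30°C)
First 8 bases: GCGGGGGG → Tm = 32°C (≥ 30°C)
Since every base adds ≥2°C, Tm only increases with n, so the threshold is first crossed at n = 8.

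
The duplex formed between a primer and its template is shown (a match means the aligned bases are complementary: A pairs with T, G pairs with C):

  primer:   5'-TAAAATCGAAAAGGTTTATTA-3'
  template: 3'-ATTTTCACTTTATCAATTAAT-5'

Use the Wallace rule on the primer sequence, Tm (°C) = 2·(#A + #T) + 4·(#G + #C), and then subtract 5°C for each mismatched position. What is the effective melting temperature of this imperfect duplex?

Primer base counts: A=10, T=7, G=3, C=1 → A+T=17, G+C=4
Perfect-match Tm = 2(17) + 4(4) = 34 + 16 = 50°C
Mismatches (positions where the bases are not complementary): 5 (at positions 6, 7, 12, 13, 17)
Effective Tm = 50 − 5×5 = 50 − 25 = 25°C

25°C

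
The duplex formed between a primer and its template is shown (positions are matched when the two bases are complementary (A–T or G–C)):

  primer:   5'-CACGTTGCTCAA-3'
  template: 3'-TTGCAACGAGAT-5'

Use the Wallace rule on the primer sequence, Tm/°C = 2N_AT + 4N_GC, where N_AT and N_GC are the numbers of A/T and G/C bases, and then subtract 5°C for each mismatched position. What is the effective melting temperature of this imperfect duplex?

Primer base counts: A=3, T=3, G=2, C=4 → A+T=6, G+C=6
Perfect-match Tm = 2(6) + 4(6) = 12 + 24 = 36°C
Mismatches (positions where the bases are not complementary): 2 (at positions 1, 11)
Effective Tm = 36 − 2×5 = 36 − 10 = 26°C

26°C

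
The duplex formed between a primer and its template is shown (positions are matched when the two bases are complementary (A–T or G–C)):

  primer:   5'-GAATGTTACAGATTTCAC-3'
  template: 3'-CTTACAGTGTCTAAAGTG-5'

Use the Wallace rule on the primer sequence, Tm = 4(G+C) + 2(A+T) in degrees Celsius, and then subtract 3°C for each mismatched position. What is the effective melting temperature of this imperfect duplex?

Primer base counts: A=6, T=6, G=3, C=3 → A+T=12, G+C=6
Perfect-match Tm = 2(12) + 4(6) = 24 + 24 = 48°C
Mismatches (positions where the bases are not complementary): 1 (at position 7)
Effective Tm = 48 − 1×3 = 48 − 3 = 45°C

45°C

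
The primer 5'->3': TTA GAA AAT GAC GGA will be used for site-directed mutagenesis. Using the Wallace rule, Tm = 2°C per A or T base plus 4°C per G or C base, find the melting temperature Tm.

40°C

Scanning the sequence gives A=7, T=3, C=1, G=4.
So N_AT = 10 and N_GC = 5.
Tm = 4·5 + 2·10 = 20 + 20 = 40°C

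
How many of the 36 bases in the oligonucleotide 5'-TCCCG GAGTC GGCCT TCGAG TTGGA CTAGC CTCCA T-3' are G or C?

22

A=5, G=10, C=12, T=9
Total G or C: 10 + 12 = 22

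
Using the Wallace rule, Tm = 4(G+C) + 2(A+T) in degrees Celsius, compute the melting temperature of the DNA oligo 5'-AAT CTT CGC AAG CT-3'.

40°C

Scanning the sequence gives T=4, G=2, C=4, A=4.
So N_AT = 8 and N_GC = 6.
Tm = 2(8) + 4(6) = 16 + 24 = 40°C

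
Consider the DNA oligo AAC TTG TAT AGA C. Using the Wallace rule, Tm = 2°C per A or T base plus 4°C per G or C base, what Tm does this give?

Base counts: T=4, G=2, C=2, A=5
AT pairs contribute 9, GC pairs contribute 4.
Tm = 2×9 + 4×4 = 34°C

34°C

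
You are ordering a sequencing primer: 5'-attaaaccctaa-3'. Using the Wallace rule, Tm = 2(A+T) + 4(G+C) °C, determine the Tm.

Base counts: T=3, G=0, A=6, C=3
AT pairs contribute 9, GC pairs contribute 3.
Tm = 4·3 + 2·9 = 12 + 18 = 30°C

30°C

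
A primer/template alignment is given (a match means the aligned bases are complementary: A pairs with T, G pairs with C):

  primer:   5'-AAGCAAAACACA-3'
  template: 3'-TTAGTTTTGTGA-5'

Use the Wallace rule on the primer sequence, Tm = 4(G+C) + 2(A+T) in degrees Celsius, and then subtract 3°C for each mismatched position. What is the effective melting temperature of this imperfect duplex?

Primer base counts: A=8, T=0, G=1, C=3 → A+T=8, G+C=4
Perfect-match Tm = 2(8) + 4(4) = 16 + 16 = 32°C
Mismatches (positions where the bases are not complementary): 2 (at positions 3, 12)
Effective Tm = 32 − 2×3 = 32 − 6 = 26°C

26°C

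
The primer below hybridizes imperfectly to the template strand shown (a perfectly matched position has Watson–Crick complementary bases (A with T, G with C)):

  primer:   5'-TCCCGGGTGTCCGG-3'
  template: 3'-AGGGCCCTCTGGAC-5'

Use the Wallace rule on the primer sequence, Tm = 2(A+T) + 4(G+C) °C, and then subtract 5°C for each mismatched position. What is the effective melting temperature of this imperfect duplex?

Primer base counts: A=0, T=3, G=6, C=5 → A+T=3, G+C=11
Perfect-match Tm = 2(3) + 4(11) = 6 + 44 = 50°C
Mismatches (positions where the bases are not complementary): 3 (at positions 8, 10, 13)
Effective Tm = 50 − 3×5 = 50 − 15 = 35°C

35°C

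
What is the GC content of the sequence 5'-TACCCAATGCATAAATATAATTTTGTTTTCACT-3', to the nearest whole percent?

24%

C=6, G=2, A=11, T=14
G+C = 2 + 6 = 8 out of 33 bases
%GC = 8/33 × 100 = 24.24% ≈ 24%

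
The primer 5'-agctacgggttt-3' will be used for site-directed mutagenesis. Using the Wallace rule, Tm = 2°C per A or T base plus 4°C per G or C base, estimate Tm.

Scanning the sequence gives A=2, T=4, G=4, C=2.
A+T = 6, G+C = 6
Tm = 4·6 + 2·6 = 24 + 12 = 36°C

36°C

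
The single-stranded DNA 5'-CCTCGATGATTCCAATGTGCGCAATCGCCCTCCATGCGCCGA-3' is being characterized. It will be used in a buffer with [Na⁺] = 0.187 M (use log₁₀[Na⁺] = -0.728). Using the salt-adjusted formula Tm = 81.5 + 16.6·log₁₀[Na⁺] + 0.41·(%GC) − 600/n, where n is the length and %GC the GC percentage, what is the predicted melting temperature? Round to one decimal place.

79.5°C

Length n = 42. T=9, G=9, C=16, A=8
G+C = 25, so %GC = 25/42 × 100 = 59.524%
Salt term: 16.6 × (-0.728) = -12.085
GC term: 0.41 × 59.524 = 24.405; length term: −600/42 = −14.286
Tm = 81.5 + (-12.085) + 24.405 − 14.286 = 79.534 → 79.5°C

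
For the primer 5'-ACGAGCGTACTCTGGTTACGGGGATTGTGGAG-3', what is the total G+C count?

Scanning the sequence gives T=8, G=13, C=5, A=6.
Total G or C: 13 + 5 = 18

18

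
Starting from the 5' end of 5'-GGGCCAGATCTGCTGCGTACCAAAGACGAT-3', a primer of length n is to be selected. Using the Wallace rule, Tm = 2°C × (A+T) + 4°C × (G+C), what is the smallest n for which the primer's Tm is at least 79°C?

First 24 bases: GGGCCAGATCTGCTGCGTACCAAA → Tm = 76°C (< 79°C)
First 25 bases: GGGCCAGATCTGCTGCGTACCAAAG → Tm = 80°C (≥ 79°C)
Since every base adds ≥2°C, Tm only increases with n, so the threshold is first crossed at n = 25.

n = 25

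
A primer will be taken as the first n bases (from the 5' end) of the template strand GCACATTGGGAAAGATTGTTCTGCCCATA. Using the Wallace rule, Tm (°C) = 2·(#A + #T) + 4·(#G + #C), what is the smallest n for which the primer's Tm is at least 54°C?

n = 19

First 18 bases: GCACATTGGGAAAGATTG → Tm = 52°C (< 54°C)
First 19 bases: GCACATTGGGAAAGATTGT → Tm = 54°C (≥ 54°C)
Since every base adds ≥2°C, Tm only increases with n, so the threshold is first crossed at n = 19.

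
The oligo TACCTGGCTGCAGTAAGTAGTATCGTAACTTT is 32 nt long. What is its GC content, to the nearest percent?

A=8, T=11, C=6, G=7
G+C = 7 + 6 = 13 out of 32 bases
%GC = 13/32 × 100 = 40.62% ≈ 41%

41%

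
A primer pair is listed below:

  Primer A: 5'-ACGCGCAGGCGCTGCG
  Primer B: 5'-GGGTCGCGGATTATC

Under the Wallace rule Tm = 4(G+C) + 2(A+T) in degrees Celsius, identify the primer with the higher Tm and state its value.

Primer A, 58°C

Primer A: A+T=3, G+C=13 → Tm = 2(3)+4(13) = 58°C
Primer B: A+T=6, G+C=9 → Tm = 2(6)+4(9) = 48°C
58°C vs 48°C → primer A is higher.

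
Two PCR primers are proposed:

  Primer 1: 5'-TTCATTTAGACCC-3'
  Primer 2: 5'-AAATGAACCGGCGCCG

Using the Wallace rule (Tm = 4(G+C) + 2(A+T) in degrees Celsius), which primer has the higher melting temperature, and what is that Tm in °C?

Primer 1: A+T=8, G+C=5 → Tm = 2(8)+4(5) = 36°C
Primer 2: A+T=6, G+C=10 → Tm = 2(6)+4(10) = 52°C
36°C vs 52°C → primer 2 is higher.

Primer 2, 52°C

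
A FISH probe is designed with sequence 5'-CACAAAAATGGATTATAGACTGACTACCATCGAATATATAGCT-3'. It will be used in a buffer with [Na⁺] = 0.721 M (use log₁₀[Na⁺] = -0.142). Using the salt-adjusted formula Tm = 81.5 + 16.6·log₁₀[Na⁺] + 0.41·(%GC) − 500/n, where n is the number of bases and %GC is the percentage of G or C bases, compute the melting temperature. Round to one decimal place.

80.9°C

Length n = 43. Base counts: A=18, T=11, C=8, G=6
G+C = 14, so %GC = 14/43 × 100 = 32.558%
Salt term: 16.6 × (-0.142) = -2.357
GC term: 0.41 × 32.558 = 13.349; length term: −500/43 = −11.628
Tm = 81.5 + (-2.357) + 13.349 − 11.628 = 80.864 → 80.9°C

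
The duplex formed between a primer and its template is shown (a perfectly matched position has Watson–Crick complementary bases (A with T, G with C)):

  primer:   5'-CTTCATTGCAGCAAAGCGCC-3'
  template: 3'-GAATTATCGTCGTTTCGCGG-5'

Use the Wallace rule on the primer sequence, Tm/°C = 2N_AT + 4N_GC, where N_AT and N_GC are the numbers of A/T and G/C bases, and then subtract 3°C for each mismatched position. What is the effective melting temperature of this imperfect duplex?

Primer base counts: A=5, T=4, G=4, C=7 → A+T=9, G+C=11
Perfect-match Tm = 2(9) + 4(11) = 18 + 44 = 62°C
Mismatches (positions where the bases are not complementary): 2 (at positions 4, 7)
Effective Tm = 62 − 2×3 = 62 − 6 = 56°C

56°C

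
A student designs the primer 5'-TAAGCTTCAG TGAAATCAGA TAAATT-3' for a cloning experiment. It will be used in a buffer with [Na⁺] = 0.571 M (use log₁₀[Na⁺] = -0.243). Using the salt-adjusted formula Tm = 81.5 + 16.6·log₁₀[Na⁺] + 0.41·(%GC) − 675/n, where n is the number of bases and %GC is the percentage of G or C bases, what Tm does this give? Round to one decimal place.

62.5°C

Length n = 26. Counting bases: G=4, T=8, C=3, A=11
G+C = 7, so %GC = 7/26 × 100 = 26.923%
Salt term: 16.6 × (-0.243) = -4.034
GC term: 0.41 × 26.923 = 11.038; length term: −675/26 = −25.962
Tm = 81.5 + (-4.034) + 11.038 − 25.962 = 62.542 → 62.5°C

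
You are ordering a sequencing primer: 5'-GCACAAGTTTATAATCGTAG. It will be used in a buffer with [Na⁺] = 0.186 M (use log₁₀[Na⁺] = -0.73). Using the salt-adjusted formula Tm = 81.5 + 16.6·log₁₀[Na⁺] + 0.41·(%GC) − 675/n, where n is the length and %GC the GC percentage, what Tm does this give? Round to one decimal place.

50.0°C

Length n = 20. G=4, C=3, A=7, T=6
G+C = 7, so %GC = 7/20 × 100 = 35%
Salt term: 16.6 × (-0.73) = -12.118
GC term: 0.41 × 35 = 14.35; length term: −675/20 = −33.75
Tm = 81.5 + (-12.118) + 14.35 − 33.75 = 49.982 → 50.0°C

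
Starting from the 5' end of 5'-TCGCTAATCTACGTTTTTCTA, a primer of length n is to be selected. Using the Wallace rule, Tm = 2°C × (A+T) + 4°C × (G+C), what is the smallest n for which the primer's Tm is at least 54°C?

First 19 bases: TCGCTAATCTACGTTTTTC → Tm = 52°C (< 54°C)
First 20 bases: TCGCTAATCTACGTTTTTCT → Tm = 54°C (≥ 54°C)
Since every base adds ≥2°C, Tm only increases with n, so the threshold is first crossed at n = 20.

n = 20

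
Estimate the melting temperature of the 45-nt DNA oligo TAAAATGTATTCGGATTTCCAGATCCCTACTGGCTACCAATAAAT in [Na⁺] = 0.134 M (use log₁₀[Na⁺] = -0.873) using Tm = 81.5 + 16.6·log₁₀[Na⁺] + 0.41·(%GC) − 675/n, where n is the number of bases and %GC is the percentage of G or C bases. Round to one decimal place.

66.6°C

Length n = 45. G=6, C=10, A=15, T=14
G+C = 16, so %GC = 16/45 × 100 = 35.556%
Salt term: 16.6 × (-0.873) = -14.492
GC term: 0.41 × 35.556 = 14.578; length term: −675/45 = −15
Tm = 81.5 + (-14.492) + 14.578 − 15 = 66.586 → 66.6°C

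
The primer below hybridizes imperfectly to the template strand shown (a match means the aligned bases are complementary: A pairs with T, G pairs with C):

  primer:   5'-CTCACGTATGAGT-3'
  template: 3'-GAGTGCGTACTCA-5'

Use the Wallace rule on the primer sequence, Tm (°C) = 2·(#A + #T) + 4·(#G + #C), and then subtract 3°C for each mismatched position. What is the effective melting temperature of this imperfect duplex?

35°C

Primer base counts: A=3, T=4, G=3, C=3 → A+T=7, G+C=6
Perfect-match Tm = 2(7) + 4(6) = 14 + 24 = 38°C
Mismatches (positions where the bases are not complementary): 1 (at position 7)
Effective Tm = 38 − 1×3 = 38 − 3 = 35°C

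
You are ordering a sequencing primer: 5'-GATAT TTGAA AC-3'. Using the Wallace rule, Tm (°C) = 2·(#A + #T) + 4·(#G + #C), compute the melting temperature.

30°C

Base counts: G=2, T=4, A=5, C=1
AT pairs contribute 9, GC pairs contribute 3.
Tm = 2×9 + 4×3 = 30°C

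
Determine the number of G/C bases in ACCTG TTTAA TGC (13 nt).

5

Base counts: T=5, A=3, C=3, G=2
G+C = 2 + 3 = 5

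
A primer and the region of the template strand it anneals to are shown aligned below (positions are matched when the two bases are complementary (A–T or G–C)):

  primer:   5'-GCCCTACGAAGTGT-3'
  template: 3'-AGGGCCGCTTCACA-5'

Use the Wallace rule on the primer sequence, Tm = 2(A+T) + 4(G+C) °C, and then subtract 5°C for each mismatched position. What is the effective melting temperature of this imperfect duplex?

29°C

Primer base counts: A=3, T=3, G=4, C=4 → A+T=6, G+C=8
Perfect-match Tm = 2(6) + 4(8) = 12 + 32 = 44°C
Mismatches (positions where the bases are not complementary): 3 (at positions 1, 5, 6)
Effective Tm = 44 − 3×5 = 44 − 15 = 29°C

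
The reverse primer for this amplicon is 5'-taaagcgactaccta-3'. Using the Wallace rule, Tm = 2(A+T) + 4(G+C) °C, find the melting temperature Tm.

42°C

Counting bases: A=6, G=2, C=4, T=3
AT pairs contribute 9, GC pairs contribute 6.
Tm = 2(9) + 4(6) = 18 + 24 = 42°C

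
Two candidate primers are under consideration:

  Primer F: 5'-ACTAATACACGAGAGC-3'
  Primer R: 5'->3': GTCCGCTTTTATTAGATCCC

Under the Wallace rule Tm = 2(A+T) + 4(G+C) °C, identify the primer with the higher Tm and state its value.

Primer R, 58°C

Primer F: A+T=9, G+C=7 → Tm = 2(9)+4(7) = 46°C
Primer R: A+T=11, G+C=9 → Tm = 2(11)+4(9) = 58°C
46°C vs 58°C → primer R is higher.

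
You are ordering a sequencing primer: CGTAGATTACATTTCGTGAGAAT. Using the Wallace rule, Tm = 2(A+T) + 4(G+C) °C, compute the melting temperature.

62°C

T=8, G=5, A=7, C=3
AT pairs contribute 15, GC pairs contribute 8.
Tm = 2(15) + 4(8) = 30 + 32 = 62°C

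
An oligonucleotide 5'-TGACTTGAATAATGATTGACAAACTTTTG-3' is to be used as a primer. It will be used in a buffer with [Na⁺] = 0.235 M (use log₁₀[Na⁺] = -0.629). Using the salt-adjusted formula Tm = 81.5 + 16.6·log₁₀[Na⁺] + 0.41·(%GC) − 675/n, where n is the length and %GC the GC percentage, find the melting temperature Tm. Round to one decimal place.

Length n = 29. T=11, G=5, C=3, A=10
G+C = 8, so %GC = 8/29 × 100 = 27.586%
Salt term: 16.6 × (-0.629) = -10.441
GC term: 0.41 × 27.586 = 11.31; length term: −675/29 = −23.276
Tm = 81.5 + (-10.441) + 11.31 − 23.276 = 59.093 → 59.1°C

59.1°C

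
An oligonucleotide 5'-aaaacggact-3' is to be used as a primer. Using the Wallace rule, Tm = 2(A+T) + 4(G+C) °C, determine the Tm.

28°C

Counting bases: A=5, G=2, T=1, C=2
So N_AT = 6 and N_GC = 4.
Tm = 4·4 + 2·6 = 16 + 12 = 28°C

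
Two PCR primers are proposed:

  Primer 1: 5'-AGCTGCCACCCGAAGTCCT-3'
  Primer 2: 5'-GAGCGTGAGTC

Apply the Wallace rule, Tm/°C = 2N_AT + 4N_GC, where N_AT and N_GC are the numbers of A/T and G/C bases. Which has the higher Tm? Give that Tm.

Primer 1: A+T=7, G+C=12 → Tm = 2(7)+4(12) = 62°C
Primer 2: A+T=4, G+C=7 → Tm = 2(4)+4(7) = 36°C
62°C vs 36°C → primer 1 is higher.

Primer 1, 62°C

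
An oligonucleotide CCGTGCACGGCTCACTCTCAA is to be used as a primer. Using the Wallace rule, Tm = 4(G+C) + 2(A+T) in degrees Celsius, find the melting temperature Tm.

68°C

Scanning the sequence gives C=9, T=4, A=4, G=4.
So N_AT = 8 and N_GC = 13.
Tm = 4·13 + 2·8 = 52 + 16 = 68°C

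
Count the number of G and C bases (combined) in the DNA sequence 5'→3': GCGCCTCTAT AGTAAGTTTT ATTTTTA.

Base counts: T=13, C=4, A=6, G=4
G+C = 4 + 4 = 8

8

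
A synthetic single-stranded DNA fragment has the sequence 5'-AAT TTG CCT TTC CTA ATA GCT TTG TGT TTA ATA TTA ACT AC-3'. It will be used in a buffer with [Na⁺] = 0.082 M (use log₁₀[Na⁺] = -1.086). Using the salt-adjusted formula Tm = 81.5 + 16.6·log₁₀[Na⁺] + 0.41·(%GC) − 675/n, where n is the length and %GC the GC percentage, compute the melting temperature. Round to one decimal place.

58.0°C

Length n = 41. Base counts: C=7, A=11, G=4, T=19
G+C = 11, so %GC = 11/41 × 100 = 26.829%
Salt term: 16.6 × (-1.086) = -18.028
GC term: 0.41 × 26.829 = 11; length term: −675/41 = −16.463
Tm = 81.5 + (-18.028) + 11 − 16.463 = 58.009 → 58.0°C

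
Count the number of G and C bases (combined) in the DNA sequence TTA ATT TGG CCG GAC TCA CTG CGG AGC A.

Base counts: C=7, A=6, T=7, G=8
Total G or C: 8 + 7 = 15

15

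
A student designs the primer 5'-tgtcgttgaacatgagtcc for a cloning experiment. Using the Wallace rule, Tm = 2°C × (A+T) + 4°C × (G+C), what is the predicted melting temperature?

C=4, G=5, A=4, T=6
So N_AT = 10 and N_GC = 9.
Tm = 4·9 + 2·10 = 36 + 20 = 56°C

56°C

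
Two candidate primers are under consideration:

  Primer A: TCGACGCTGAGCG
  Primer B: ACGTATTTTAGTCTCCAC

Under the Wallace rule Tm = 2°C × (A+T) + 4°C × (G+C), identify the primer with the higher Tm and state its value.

Primer A: A+T=4, G+C=9 → Tm = 2(4)+4(9) = 44°C
Primer B: A+T=11, G+C=7 → Tm = 2(11)+4(7) = 50°C
44°C vs 50°C → primer B is higher.

Primer B, 50°C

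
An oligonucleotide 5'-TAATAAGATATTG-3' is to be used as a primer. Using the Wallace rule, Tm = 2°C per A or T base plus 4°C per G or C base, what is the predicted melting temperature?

A=6, C=0, T=5, G=2
AT pairs contribute 11, GC pairs contribute 2.
Tm = 4·2 + 2·11 = 8 + 22 = 30°C

30°C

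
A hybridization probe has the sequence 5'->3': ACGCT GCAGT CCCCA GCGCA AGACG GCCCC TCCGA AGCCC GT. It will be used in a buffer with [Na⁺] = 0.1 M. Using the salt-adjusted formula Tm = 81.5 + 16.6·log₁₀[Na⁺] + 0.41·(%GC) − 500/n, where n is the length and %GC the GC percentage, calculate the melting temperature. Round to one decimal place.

Length n = 42. Base counts: T=4, A=8, G=11, C=19
G+C = 30, so %GC = 30/42 × 100 = 71.429%
Salt term: 16.6 × (-1) = -16.6
GC term: 0.41 × 71.429 = 29.286; length term: −500/42 = −11.905
Tm = 81.5 + (-16.6) + 29.286 − 11.905 = 82.281 → 82.3°C

82.3°C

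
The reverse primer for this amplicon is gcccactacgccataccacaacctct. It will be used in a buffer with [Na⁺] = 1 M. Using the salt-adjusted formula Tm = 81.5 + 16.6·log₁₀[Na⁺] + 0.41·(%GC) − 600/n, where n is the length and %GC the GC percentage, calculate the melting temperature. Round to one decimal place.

82.1°C

Length n = 26. Base counts: C=13, T=4, G=2, A=7
G+C = 15, so %GC = 15/26 × 100 = 57.692%
Salt term: 16.6 × (0) = 0
GC term: 0.41 × 57.692 = 23.654; length term: −600/26 = −23.077
Tm = 81.5 + (0) + 23.654 − 23.077 = 82.077 → 82.1°C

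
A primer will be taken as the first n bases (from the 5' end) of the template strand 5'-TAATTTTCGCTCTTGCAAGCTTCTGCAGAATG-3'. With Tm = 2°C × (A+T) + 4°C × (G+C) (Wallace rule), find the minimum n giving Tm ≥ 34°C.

First 12 bases: TAATTTTCGCTC → Tm = 32°C (< 34°C)
First 13 bases: TAATTTTCGCTCT → Tm = 34°C (≥ 34°C)
Each additional base adds 2°C (A/T) or 4°C (G/C), so Tm is non-decreasing in n; n = 13 is the first length to reach 34°C.

n = 13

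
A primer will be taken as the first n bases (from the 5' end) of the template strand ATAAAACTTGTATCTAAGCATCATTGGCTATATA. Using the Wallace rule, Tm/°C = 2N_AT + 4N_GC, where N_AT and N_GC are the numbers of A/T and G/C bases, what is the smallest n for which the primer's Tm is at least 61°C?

First 24 bases: ATAAAACTTGTATCTAAGCATCAT → Tm = 60°C (< 61°C)
First 25 bases: ATAAAACTTGTATCTAAGCATCATT → Tm = 62°C (≥ 61°C)
Each additional base adds 2°C (A/T) or 4°C (G/C), so Tm is non-decreasing in n; n = 25 is the first length to reach 61°C.

n = 25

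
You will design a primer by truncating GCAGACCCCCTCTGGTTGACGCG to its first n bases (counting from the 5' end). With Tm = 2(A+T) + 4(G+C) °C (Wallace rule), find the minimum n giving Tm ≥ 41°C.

First 11 bases: GCAGACCCCCT → Tm = 38°C (< 41°C)
First 12 bases: GCAGACCCCCTC → Tm = 42°C (≥ 41°C)
Since every base adds ≥2°C, Tm only increases with n, so the threshold is first crossed at n = 12.

n = 12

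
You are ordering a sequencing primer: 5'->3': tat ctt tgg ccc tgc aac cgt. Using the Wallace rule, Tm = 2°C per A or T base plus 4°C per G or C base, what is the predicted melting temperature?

Base counts: T=7, C=7, G=4, A=3
AT pairs contribute 10, GC pairs contribute 11.
Tm = 4·11 + 2·10 = 44 + 20 = 64°C

64°C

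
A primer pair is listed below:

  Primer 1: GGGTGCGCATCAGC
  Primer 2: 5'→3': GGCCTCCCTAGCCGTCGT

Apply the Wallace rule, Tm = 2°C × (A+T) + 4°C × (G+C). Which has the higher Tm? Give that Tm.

Primer 2, 62°C

Primer 1: A+T=4, G+C=10 → Tm = 2(4)+4(10) = 48°C
Primer 2: A+T=5, G+C=13 → Tm = 2(5)+4(13) = 62°C
48°C vs 62°C → primer 2 is higher.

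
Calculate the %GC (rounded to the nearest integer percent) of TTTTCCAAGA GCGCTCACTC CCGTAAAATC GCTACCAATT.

Counting bases: G=5, C=13, A=11, T=11
G+C = 5 + 13 = 18 out of 40 bases
%GC = 18/40 × 100 = 45% ≈ 45%

45%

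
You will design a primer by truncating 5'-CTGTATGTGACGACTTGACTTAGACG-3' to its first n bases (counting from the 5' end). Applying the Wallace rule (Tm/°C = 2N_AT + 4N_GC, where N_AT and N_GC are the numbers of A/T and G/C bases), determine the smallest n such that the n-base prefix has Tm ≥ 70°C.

n = 25

First 24 bases: CTGTATGTGACGACTTGACTTAGA → Tm = 68°C (< 70°C)
First 25 bases: CTGTATGTGACGACTTGACTTAGAC → Tm = 72°C (≥ 70°C)
Since every base adds ≥2°C, Tm only increases with n, so the threshold is first crossed at n = 25.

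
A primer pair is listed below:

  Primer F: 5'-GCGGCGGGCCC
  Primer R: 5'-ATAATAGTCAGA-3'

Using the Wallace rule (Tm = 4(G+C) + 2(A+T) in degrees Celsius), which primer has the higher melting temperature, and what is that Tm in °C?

Primer F, 44°C

Primer F: A+T=0, G+C=11 → Tm = 2(0)+4(11) = 44°C
Primer R: A+T=9, G+C=3 → Tm = 2(9)+4(3) = 30°C
44°C vs 30°C → primer F is higher.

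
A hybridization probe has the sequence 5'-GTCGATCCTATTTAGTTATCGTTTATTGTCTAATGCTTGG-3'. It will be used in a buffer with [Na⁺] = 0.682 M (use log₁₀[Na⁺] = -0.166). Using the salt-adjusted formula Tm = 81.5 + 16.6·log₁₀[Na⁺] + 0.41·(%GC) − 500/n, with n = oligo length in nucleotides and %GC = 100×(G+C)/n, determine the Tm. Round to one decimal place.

80.6°C

Length n = 40. Scanning the sequence gives A=7, T=19, C=6, G=8.
G+C = 14, so %GC = 14/40 × 100 = 35%
Salt term: 16.6 × (-0.166) = -2.756
GC term: 0.41 × 35 = 14.35; length term: −500/40 = −12.5
Tm = 81.5 + (-2.756) + 14.35 − 12.5 = 80.594 → 80.6°C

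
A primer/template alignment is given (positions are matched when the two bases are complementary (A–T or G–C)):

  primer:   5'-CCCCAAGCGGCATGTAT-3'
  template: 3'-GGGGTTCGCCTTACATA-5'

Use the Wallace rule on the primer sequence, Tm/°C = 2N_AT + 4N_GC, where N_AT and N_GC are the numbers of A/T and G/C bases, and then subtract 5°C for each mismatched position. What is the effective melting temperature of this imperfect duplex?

49°C

Primer base counts: A=4, T=3, G=4, C=6 → A+T=7, G+C=10
Perfect-match Tm = 2(7) + 4(10) = 14 + 40 = 54°C
Mismatches (positions where the bases are not complementary): 1 (at position 11)
Effective Tm = 54 − 1×5 = 54 − 5 = 49°C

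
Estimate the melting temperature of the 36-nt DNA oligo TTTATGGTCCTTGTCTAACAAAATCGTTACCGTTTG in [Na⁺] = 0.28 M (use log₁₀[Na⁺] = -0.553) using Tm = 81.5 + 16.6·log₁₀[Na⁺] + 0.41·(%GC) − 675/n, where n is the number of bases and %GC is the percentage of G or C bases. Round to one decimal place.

68.4°C

Length n = 36. Counting bases: C=7, G=6, A=8, T=15
G+C = 13, so %GC = 13/36 × 100 = 36.111%
Salt term: 16.6 × (-0.553) = -9.18
GC term: 0.41 × 36.111 = 14.806; length term: −675/36 = −18.75
Tm = 81.5 + (-9.18) + 14.806 − 18.75 = 68.376 → 68.4°C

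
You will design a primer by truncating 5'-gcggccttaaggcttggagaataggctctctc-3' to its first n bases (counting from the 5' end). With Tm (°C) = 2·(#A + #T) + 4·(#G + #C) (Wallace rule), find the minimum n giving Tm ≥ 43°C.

n = 13

First 12 bases: GCGGCCTTAAGG → Tm = 40°C (< 43°C)
First 13 bases: GCGGCCTTAAGGC → Tm = 44°C (≥ 43°C)
Since every base adds ≥2°C, Tm only increases with n, so the threshold is first crossed at n = 13.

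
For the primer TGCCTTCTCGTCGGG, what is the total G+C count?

Scanning the sequence gives A=0, T=5, C=5, G=5.
G+C = 5 + 5 = 10

10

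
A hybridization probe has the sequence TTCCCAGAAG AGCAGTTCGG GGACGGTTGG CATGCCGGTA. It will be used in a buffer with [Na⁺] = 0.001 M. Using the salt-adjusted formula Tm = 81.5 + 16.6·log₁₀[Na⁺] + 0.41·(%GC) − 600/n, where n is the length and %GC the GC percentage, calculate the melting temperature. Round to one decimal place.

41.3°C

Length n = 40. C=9, G=15, T=8, A=8
G+C = 24, so %GC = 24/40 × 100 = 60%
Salt term: 16.6 × (-3) = -49.8
GC term: 0.41 × 60 = 24.6; length term: −600/40 = −15
Tm = 81.5 + (-49.8) + 24.6 − 15 = 41.3 → 41.3°C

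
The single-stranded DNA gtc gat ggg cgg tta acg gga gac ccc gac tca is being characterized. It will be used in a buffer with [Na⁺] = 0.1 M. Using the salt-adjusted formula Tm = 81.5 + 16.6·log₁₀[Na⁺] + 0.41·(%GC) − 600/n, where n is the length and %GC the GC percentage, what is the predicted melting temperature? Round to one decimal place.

Length n = 33. G=12, C=9, T=5, A=7
G+C = 21, so %GC = 21/33 × 100 = 63.636%
Salt term: 16.6 × (-1) = -16.6
GC term: 0.41 × 63.636 = 26.091; length term: −600/33 = −18.182
Tm = 81.5 + (-16.6) + 26.091 − 18.182 = 72.809 → 72.8°C

72.8°C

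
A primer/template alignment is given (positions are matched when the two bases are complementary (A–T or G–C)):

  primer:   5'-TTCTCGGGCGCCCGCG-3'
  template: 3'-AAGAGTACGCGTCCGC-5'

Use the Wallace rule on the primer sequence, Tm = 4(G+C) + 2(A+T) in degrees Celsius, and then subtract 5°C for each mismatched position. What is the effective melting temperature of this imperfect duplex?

Primer base counts: A=0, T=3, G=6, C=7 → A+T=3, G+C=13
Perfect-match Tm = 2(3) + 4(13) = 6 + 52 = 58°C
Mismatches (positions where the bases are not complementary): 4 (at positions 6, 7, 12, 13)
Effective Tm = 58 − 4×5 = 58 − 20 = 38°C

38°C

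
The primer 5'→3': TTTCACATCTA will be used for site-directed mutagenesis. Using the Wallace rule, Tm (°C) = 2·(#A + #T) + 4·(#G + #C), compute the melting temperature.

28°C

Scanning the sequence gives A=3, C=3, G=0, T=5.
So N_AT = 8 and N_GC = 3.
Tm = 4·3 + 2·8 = 12 + 16 = 28°C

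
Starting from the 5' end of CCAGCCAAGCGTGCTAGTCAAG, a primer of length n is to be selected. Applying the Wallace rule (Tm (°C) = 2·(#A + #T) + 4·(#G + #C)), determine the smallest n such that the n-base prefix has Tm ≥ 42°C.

First 12 bases: CCAGCCAAGCGT → Tm = 40°C (< 42°C)
First 13 bases: CCAGCCAAGCGTG → Tm = 44°C (≥ 42°C)
Since every base adds ≥2°C, Tm only increases with n, so the threshold is first crossed at n = 13.

n = 13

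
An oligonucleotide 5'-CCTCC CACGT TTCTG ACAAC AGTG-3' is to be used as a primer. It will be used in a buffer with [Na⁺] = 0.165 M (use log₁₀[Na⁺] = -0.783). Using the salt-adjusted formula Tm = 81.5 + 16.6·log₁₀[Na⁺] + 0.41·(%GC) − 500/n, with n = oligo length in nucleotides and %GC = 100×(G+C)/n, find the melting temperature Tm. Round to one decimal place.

Length n = 24. G=4, A=5, T=6, C=9
G+C = 13, so %GC = 13/24 × 100 = 54.167%
Salt term: 16.6 × (-0.783) = -12.998
GC term: 0.41 × 54.167 = 22.208; length term: −500/24 = −20.833
Tm = 81.5 + (-12.998) + 22.208 − 20.833 = 69.877 → 69.9°C

69.9°C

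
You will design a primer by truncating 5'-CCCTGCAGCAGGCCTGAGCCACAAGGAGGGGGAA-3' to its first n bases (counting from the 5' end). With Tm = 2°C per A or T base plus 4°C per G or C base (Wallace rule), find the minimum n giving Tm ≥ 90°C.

First 26 bases: CCCTGCAGCAGGCCTGAGCCACAAGG → Tm = 88°C (< 90°C)
First 27 bases: CCCTGCAGCAGGCCTGAGCCACAAGGA → Tm = 90°C (≥ 90°C)
Since every base adds ≥2°C, Tm only increases with n, so the threshold is first crossed at n = 27.

n = 27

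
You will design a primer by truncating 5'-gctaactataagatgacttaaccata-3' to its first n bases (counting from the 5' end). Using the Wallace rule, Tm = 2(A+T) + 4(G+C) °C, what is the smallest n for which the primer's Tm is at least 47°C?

n = 18

First 17 bases: GCTAACTATAAGATGAC → Tm = 46°C (< 47°C)
First 18 bases: GCTAACTATAAGATGACT → Tm = 48°C (≥ 47°C)
Each additional base adds 2°C (A/T) or 4°C (G/C), so Tm is non-decreasing in n; n = 18 is the first length to reach 47°C.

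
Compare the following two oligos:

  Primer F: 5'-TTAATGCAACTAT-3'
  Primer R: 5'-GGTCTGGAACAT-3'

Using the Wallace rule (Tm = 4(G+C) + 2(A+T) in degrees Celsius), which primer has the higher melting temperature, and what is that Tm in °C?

Primer F: A+T=10, G+C=3 → Tm = 2(10)+4(3) = 32°C
Primer R: A+T=6, G+C=6 → Tm = 2(6)+4(6) = 36°C
32°C vs 36°C → primer R is higher.

Primer R, 36°C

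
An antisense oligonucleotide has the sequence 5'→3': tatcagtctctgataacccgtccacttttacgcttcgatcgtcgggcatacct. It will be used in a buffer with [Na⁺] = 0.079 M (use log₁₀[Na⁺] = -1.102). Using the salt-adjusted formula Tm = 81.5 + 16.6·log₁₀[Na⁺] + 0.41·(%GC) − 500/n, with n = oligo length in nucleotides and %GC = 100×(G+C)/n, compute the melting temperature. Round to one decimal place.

Length n = 53. Base counts: C=17, G=9, A=10, T=17
G+C = 26, so %GC = 26/53 × 100 = 49.057%
Salt term: 16.6 × (-1.102) = -18.293
GC term: 0.41 × 49.057 = 20.113; length term: −500/53 = −9.434
Tm = 81.5 + (-18.293) + 20.113 − 9.434 = 73.886 → 73.9°C

73.9°C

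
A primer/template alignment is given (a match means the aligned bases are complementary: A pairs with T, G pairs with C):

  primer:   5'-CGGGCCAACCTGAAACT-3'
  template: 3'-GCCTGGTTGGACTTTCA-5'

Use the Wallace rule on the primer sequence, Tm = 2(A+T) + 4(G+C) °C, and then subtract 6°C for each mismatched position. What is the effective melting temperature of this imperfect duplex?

Primer base counts: A=5, T=2, G=4, C=6 → A+T=7, G+C=10
Perfect-match Tm = 2(7) + 4(10) = 14 + 40 = 54°C
Mismatches (positions where the bases are not complementary): 2 (at positions 4, 16)
Effective Tm = 54 − 2×6 = 54 − 12 = 42°C

42°C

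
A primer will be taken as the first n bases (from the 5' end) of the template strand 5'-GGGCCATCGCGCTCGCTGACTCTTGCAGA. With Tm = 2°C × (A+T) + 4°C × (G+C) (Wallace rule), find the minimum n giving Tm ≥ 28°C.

n = 8

First 7 bases: GGGCCAT → Tm = 24°C (< 28°C)
First 8 bases: GGGCCATC → Tm = 28°C (≥ 28°C)
Each additional base adds 2°C (A/T) or 4°C (G/C), so Tm is non-decreasing in n; n = 8 is the first length to reach 28°C.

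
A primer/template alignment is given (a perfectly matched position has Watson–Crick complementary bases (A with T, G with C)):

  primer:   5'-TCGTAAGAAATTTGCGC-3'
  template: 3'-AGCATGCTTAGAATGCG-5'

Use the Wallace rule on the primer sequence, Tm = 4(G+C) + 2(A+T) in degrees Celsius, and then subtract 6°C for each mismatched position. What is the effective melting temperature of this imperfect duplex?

24°C

Primer base counts: A=5, T=5, G=4, C=3 → A+T=10, G+C=7
Perfect-match Tm = 2(10) + 4(7) = 20 + 28 = 48°C
Mismatches (positions where the bases are not complementary): 4 (at positions 6, 10, 11, 14)
Effective Tm = 48 − 4×6 = 48 − 24 = 24°C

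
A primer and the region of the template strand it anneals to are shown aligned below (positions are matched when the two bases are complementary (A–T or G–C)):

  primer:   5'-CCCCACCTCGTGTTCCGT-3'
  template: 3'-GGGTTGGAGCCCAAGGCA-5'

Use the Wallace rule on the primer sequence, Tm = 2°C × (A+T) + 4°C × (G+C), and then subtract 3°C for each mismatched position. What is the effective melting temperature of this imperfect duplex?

54°C

Primer base counts: A=1, T=5, G=3, C=9 → A+T=6, G+C=12
Perfect-match Tm = 2(6) + 4(12) = 12 + 48 = 60°C
Mismatches (positions where the bases are not complementary): 2 (at positions 4, 11)
Effective Tm = 60 − 2×3 = 60 − 6 = 54°C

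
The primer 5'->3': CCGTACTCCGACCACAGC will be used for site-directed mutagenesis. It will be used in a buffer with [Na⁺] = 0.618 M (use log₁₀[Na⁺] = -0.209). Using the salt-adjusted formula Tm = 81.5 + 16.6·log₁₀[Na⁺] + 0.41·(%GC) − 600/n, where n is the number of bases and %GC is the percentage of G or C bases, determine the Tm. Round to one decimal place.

72.0°C

Length n = 18. Base counts: G=3, T=2, C=9, A=4
G+C = 12, so %GC = 12/18 × 100 = 66.667%
Salt term: 16.6 × (-0.209) = -3.469
GC term: 0.41 × 66.667 = 27.333; length term: −600/18 = −33.333
Tm = 81.5 + (-3.469) + 27.333 − 33.333 = 72.031 → 72.0°C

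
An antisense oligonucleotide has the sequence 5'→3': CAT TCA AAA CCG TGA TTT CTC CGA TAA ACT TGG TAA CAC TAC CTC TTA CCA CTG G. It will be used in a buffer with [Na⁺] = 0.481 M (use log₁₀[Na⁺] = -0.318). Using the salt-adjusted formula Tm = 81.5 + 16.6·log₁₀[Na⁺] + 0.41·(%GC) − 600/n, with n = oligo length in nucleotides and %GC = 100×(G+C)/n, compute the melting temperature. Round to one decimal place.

Length n = 55. Base counts: C=16, G=7, A=16, T=16
G+C = 23, so %GC = 23/55 × 100 = 41.818%
Salt term: 16.6 × (-0.318) = -5.279
GC term: 0.41 × 41.818 = 17.145; length term: −600/55 = −10.909
Tm = 81.5 + (-5.279) + 17.145 − 10.909 = 82.457 → 82.5°C

82.5°C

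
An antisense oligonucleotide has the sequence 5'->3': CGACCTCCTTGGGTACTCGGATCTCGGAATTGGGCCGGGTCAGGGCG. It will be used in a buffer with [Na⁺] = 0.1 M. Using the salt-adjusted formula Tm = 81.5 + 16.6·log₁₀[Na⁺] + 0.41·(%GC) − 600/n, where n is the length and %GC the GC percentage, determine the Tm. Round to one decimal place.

Length n = 47. G=18, A=6, C=13, T=10
G+C = 31, so %GC = 31/47 × 100 = 65.957%
Salt term: 16.6 × (-1) = -16.6
GC term: 0.41 × 65.957 = 27.042; length term: −600/47 = −12.766
Tm = 81.5 + (-16.6) + 27.042 − 12.766 = 79.176 → 79.2°C

79.2°C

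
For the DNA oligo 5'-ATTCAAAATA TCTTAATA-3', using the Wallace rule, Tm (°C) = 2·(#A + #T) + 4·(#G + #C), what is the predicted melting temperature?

40°C

Counting bases: T=7, G=0, A=9, C=2
So N_AT = 16 and N_GC = 2.
Tm = 2(16) + 4(2) = 32 + 8 = 40°C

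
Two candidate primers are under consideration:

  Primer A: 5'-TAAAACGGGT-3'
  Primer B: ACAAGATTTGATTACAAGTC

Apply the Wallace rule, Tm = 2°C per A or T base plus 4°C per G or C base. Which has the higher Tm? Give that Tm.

Primer B, 52°C

Primer A: A+T=6, G+C=4 → Tm = 2(6)+4(4) = 28°C
Primer B: A+T=14, G+C=6 → Tm = 2(14)+4(6) = 52°C
28°C vs 52°C → primer B is higher.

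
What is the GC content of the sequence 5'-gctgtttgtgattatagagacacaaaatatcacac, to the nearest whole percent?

Counting bases: T=10, C=6, G=6, A=13
G+C = 6 + 6 = 12 out of 35 bases
%GC = 12/35 × 100 = 34.29% ≈ 34%

34%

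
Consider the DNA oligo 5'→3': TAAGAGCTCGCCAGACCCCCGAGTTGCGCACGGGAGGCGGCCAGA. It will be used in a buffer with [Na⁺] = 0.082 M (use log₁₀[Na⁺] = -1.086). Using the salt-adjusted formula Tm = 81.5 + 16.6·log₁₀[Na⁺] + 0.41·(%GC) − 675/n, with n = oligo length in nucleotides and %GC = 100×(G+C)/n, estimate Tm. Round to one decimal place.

Length n = 45. Counting bases: C=15, G=16, T=4, A=10
G+C = 31, so %GC = 31/45 × 100 = 68.889%
Salt term: 16.6 × (-1.086) = -18.028
GC term: 0.41 × 68.889 = 28.244; length term: −675/45 = −15
Tm = 81.5 + (-18.028) + 28.244 − 15 = 76.716 → 76.7°C

76.7°C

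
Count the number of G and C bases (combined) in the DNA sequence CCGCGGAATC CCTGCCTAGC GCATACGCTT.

19

G=7, A=5, T=6, C=12
Total G or C: 7 + 12 = 19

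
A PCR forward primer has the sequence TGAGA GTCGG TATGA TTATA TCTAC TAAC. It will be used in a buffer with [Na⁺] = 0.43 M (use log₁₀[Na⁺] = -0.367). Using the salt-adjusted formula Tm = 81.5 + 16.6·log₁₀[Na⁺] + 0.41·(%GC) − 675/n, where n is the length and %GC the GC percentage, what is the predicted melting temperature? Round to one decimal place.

Length n = 29. Scanning the sequence gives C=4, G=6, T=10, A=9.
G+C = 10, so %GC = 10/29 × 100 = 34.483%
Salt term: 16.6 × (-0.367) = -6.092
GC term: 0.41 × 34.483 = 14.138; length term: −675/29 = −23.276
Tm = 81.5 + (-6.092) + 14.138 − 23.276 = 66.27 → 66.3°C

66.3°C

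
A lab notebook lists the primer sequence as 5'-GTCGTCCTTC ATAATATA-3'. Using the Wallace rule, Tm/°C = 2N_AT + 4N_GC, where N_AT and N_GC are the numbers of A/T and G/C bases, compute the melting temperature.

48°C

G=2, C=4, T=7, A=5
A+T = 12, G+C = 6
Tm = 2(12) + 4(6) = 24 + 24 = 48°C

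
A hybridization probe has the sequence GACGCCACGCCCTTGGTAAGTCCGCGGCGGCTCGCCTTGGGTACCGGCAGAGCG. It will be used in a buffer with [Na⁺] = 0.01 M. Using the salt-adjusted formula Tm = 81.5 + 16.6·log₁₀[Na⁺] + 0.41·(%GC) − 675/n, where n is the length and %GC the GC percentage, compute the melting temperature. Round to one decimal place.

Length n = 54. Counting bases: A=7, T=8, C=19, G=20
G+C = 39, so %GC = 39/54 × 100 = 72.222%
Salt term: 16.6 × (-2) = -33.2
GC term: 0.41 × 72.222 = 29.611; length term: −675/54 = −12.5
Tm = 81.5 + (-33.2) + 29.611 − 12.5 = 65.411 → 65.4°C

65.4°C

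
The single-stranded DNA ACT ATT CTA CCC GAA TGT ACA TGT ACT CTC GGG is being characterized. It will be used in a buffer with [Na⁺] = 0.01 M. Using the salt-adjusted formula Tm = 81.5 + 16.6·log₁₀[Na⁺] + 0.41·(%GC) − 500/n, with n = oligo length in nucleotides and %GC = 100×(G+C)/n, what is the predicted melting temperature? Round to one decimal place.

Length n = 33. C=9, T=10, A=8, G=6
G+C = 15, so %GC = 15/33 × 100 = 45.455%
Salt term: 16.6 × (-2) = -33.2
GC term: 0.41 × 45.455 = 18.637; length term: −500/33 = −15.152
Tm = 81.5 + (-33.2) + 18.637 − 15.152 = 51.785 → 51.8°C

51.8°C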